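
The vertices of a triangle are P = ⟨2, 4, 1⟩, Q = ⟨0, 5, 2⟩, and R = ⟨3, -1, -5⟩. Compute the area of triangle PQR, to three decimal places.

PQ = (-2, 1, 1),  PR = (1, -5, -6)
i: 1·(-6) - 1·(-5) = -6 - (-5) = -1
j: 1·1 - (-2)·(-6) = 1 - 12 = -11
k: (-2)·(-5) - 1·1 = 10 - 1 = 9
PQ × PR = (-1, -11, 9)
|PQ × PR| = √203 ≈ 14.2478
area = ½ · 14.2478 ≈ 7.124

7.124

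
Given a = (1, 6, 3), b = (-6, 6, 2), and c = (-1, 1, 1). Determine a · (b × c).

b × c:
i: 6·1 - 2·1 = 6 - 2 = 4
j: 2·(-1) - (-6)·1 = -2 - (-6) = 4
k: (-6)·1 - 6·(-1) = -6 - (-6) = 0
b × c = (4, 4, 0)
a · (b × c) = 1·4 + 6·4 + 3·0 = 4 + 24 + 0 = 28

28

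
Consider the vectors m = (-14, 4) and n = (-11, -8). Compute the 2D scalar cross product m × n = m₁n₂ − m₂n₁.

(-14)·(-8) - 4·(-11) = 112 - (-44) = 156

156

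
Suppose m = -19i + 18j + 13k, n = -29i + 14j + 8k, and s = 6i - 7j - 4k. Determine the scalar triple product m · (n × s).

323

n × s:
i: 14·(-4) - 8·(-7) = -56 - (-56) = 0
j: 8·6 - (-29)·(-4) = 48 - 116 = -68
k: (-29)·(-7) - 14·6 = 203 - 84 = 119
n × s = (0, -68, 119)
m · (n × s) = (-19)·0 + 18·(-68) + 13·119 = 0 - 1224 + 1547 = 323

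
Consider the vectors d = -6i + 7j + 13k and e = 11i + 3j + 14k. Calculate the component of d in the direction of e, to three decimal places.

d · e = (-6)·11 + 7·3 + 13·14 = -66 + 21 + 182 = 137
|e| = √(121 + 9 + 196) = √326 ≈ 18.0555
comp_e d = 137 / √326 ≈ 7.588

7.588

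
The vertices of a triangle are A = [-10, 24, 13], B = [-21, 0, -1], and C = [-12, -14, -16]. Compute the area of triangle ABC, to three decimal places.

249.237

AB = (-11, -24, -14),  AC = (-2, -38, -29)
i: (-24)·(-29) - (-14)·(-38) = 696 - 532 = 164
j: (-14)·(-2) - (-11)·(-29) = 28 - 319 = -291
k: (-11)·(-38) - (-24)·(-2) = 418 - 48 = 370
AB × AC = (164, -291, 370)
|AB × AC| = √248477 ≈ 498.4747
area = ½ · 498.4747 ≈ 249.237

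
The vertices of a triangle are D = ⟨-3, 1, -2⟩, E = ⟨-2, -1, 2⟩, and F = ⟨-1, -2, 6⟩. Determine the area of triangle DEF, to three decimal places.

2.062

DE = (1, -2, 4),  DF = (2, -3, 8)
i: (-2)·8 - 4·(-3) = -16 - (-12) = -4
j: 4·2 - 1·8 = 8 - 8 = 0
k: 1·(-3) - (-2)·2 = -3 - (-4) = 1
DE × DF = (-4, 0, 1)
|DE × DF| = √17 ≈ 4.1231
area = ½ · 4.1231 ≈ 2.062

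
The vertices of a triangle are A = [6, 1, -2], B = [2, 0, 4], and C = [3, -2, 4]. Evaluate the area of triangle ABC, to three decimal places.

8.078

AB = (-4, -1, 6),  AC = (-3, -3, 6)
i: (-1)·6 - 6·(-3) = -6 - (-18) = 12
j: 6·(-3) - (-4)·6 = -18 - (-24) = 6
k: (-4)·(-3) - (-1)·(-3) = 12 - 3 = 9
AB × AC = (12, 6, 9)
|AB × AC| = √261 ≈ 16.1555
area = ½ · 16.1555 ≈ 8.078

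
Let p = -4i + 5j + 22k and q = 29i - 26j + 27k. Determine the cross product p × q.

(707, 746, -41)

i: 5·27 - 22·(-26) = 135 - (-572) = 707
j: 22·29 - (-4)·27 = 638 - (-108) = 746
k: (-4)·(-26) - 5·29 = 104 - 145 = -41
p × q = (707, 746, -41)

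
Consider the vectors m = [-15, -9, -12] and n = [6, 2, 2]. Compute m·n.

m · n = (-15)·6 + (-9)·2 + (-12)·2 = -90 - 18 - 24 = -132

-132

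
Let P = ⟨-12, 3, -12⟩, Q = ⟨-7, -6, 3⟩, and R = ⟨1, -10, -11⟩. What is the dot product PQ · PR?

PQ = Q − P = (5, -9, 15)
PR = R − P = (13, -13, 1)
PQ · PR = 5·13 + (-9)·(-13) + 15·1 = 65 + 117 + 15 = 197

197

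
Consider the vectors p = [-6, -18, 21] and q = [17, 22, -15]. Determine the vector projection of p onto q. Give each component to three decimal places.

(-13.849, -17.922, 12.219)

p · q = (-6)·17 + (-18)·22 + 21·(-15) = -102 - 396 - 315 = -813
|q|² = 289 + 484 + 225 = 998
proj_q p = (-813/998) · (17, 22, -15) ≈ (-13.849, -17.922, 12.219)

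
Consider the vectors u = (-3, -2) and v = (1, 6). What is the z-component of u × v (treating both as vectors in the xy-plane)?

-16

(-3)·6 - (-2)·1 = -18 - (-2) = -16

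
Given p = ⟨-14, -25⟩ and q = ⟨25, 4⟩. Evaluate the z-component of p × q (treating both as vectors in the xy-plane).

569

(-14)·4 - (-25)·25 = -56 - (-625) = 569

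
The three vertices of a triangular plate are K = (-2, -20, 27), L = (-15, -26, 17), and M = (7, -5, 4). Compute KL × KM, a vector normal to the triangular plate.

(288, -389, -141)

KL = (-13, -6, -10)
KM = (9, 15, -23)
i: (-6)·(-23) - (-10)·15 = 138 - (-150) = 288
j: (-10)·9 - (-13)·(-23) = -90 - 299 = -389
k: (-13)·15 - (-6)·9 = -195 - (-54) = -141
KL × KM = (288, -389, -141)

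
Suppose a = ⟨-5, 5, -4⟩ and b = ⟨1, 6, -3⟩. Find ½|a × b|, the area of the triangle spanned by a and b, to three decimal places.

20.414

i: 5·(-3) - (-4)·6 = -15 - (-24) = 9
j: (-4)·1 - (-5)·(-3) = -4 - 15 = -19
k: (-5)·6 - 5·1 = -30 - 5 = -35
a × b = (9, -19, -35)
|a × b| = √(9² + (-19)² + (-35)²) = √1667 ≈ 40.8289
area = ½ · 40.8289 ≈ 20.414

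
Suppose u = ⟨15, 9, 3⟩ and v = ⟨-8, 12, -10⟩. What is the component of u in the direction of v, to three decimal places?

-2.393

u · v = 15·(-8) + 9·12 + 3·(-10) = -120 + 108 - 30 = -42
|v| = √(64 + 144 + 100) = √308 ≈ 17.5499
comp_v u = -42 / √308 ≈ -2.393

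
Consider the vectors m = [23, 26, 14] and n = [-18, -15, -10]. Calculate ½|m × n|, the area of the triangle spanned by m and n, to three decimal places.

i: 26·(-10) - 14·(-15) = -260 - (-210) = -50
j: 14·(-18) - 23·(-10) = -252 - (-230) = -22
k: 23·(-15) - 26·(-18) = -345 - (-468) = 123
m × n = (-50, -22, 123)
|m × n| = √((-50)² + (-22)² + 123²) = √18113 ≈ 134.5845
area = ½ · 134.5845 ≈ 67.292

67.292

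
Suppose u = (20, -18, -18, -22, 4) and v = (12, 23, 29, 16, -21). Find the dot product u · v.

-1132

u · v = 20·12 + (-18)·23 + (-18)·29 + (-22)·16 + 4·(-21) = 240 - 414 - 522 - 352 - 84 = -1132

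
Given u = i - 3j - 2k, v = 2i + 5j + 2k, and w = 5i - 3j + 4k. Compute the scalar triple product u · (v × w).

82

v × w:
i: 5·4 - 2·(-3) = 20 - (-6) = 26
j: 2·5 - 2·4 = 10 - 8 = 2
k: 2·(-3) - 5·5 = -6 - 25 = -31
v × w = (26, 2, -31)
u · (v × w) = 1·26 + (-3)·2 + (-2)·(-31) = 26 - 6 + 62 = 82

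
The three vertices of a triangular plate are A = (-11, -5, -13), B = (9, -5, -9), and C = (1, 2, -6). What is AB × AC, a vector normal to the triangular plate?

(-28, -92, 140)

AB = (20, 0, 4)
AC = (12, 7, 7)
i: 0·7 - 4·7 = 0 - 28 = -28
j: 4·12 - 20·7 = 48 - 140 = -92
k: 20·7 - 0·12 = 140 - 0 = 140
AB × AC = (-28, -92, 140)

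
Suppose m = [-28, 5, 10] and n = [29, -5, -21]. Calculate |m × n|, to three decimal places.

i: 5·(-21) - 10·(-5) = -105 - (-50) = -55
j: 10·29 - (-28)·(-21) = 290 - 588 = -298
k: (-28)·(-5) - 5·29 = 140 - 145 = -5
m × n = (-55, -298, -5)
|m × n| = √((-55)² + (-298)² + (-5)²) = √91854 ≈ 303.0742

303.074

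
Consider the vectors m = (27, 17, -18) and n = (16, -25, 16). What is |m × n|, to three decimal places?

1202.869

i: 17·16 - (-18)·(-25) = 272 - 450 = -178
j: (-18)·16 - 27·16 = -288 - 432 = -720
k: 27·(-25) - 17·16 = -675 - 272 = -947
m × n = (-178, -720, -947)
|m × n| = √((-178)² + (-720)² + (-947)²) = √1446893 ≈ 1202.8687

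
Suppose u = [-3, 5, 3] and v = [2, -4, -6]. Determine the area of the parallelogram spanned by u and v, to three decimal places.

21.726

i: 5·(-6) - 3·(-4) = -30 - (-12) = -18
j: 3·2 - (-3)·(-6) = 6 - 18 = -12
k: (-3)·(-4) - 5·2 = 12 - 10 = 2
u × v = (-18, -12, 2)
|u × v| = √((-18)² + (-12)² + 2²) = √472 ≈ 21.7256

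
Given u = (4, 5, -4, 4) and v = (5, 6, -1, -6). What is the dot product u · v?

30

u · v = 4·5 + 5·6 + (-4)·(-1) + 4·(-6) = 20 + 30 + 4 - 24 = 30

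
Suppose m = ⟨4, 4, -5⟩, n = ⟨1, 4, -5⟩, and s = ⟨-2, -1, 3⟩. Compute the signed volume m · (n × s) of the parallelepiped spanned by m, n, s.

n × s:
i: 4·3 - (-5)·(-1) = 12 - 5 = 7
j: (-5)·(-2) - 1·3 = 10 - 3 = 7
k: 1·(-1) - 4·(-2) = -1 - (-8) = 7
n × s = (7, 7, 7)
m · (n × s) = 4·7 + 4·7 + (-5)·7 = 28 + 28 - 35 = 21

21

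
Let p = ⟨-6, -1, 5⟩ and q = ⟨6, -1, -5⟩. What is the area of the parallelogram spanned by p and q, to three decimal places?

i: (-1)·(-5) - 5·(-1) = 5 - (-5) = 10
j: 5·6 - (-6)·(-5) = 30 - 30 = 0
k: (-6)·(-1) - (-1)·6 = 6 - (-6) = 12
p × q = (10, 0, 12)
|p × q| = √(10² + 0² + 12²) = √244 ≈ 15.6205

15.620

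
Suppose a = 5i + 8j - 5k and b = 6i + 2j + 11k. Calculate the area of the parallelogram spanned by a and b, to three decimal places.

i: 8·11 - (-5)·2 = 88 - (-10) = 98
j: (-5)·6 - 5·11 = -30 - 55 = -85
k: 5·2 - 8·6 = 10 - 48 = -38
a × b = (98, -85, -38)
|a × b| = √(98² + (-85)² + (-38)²) = √18273 ≈ 135.1777

135.178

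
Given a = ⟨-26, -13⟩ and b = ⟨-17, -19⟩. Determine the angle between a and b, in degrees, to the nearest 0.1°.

a · b = (-26)·(-17) + (-13)·(-19) = 442 + 247 = 689
|a|² = 676 + 169 = 845,  |a| = √845 ≈ 29.068884
|b|² = 289 + 361 = 650,  |b| = √650 ≈ 25.495098
cos θ = 689 / (29.068884 · 25.495098) ≈ 0.92968
θ = arccos(0.92968) ≈ 21.6°

21.6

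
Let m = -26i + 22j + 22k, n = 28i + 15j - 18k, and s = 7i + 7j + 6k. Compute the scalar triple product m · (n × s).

-10082

n × s:
i: 15·6 - (-18)·7 = 90 - (-126) = 216
j: (-18)·7 - 28·6 = -126 - 168 = -294
k: 28·7 - 15·7 = 196 - 105 = 91
n × s = (216, -294, 91)
m · (n × s) = (-26)·216 + 22·(-294) + 22·91 = -5616 - 6468 + 2002 = -10082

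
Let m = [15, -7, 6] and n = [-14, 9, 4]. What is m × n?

i: (-7)·4 - 6·9 = -28 - 54 = -82
j: 6·(-14) - 15·4 = -84 - 60 = -144
k: 15·9 - (-7)·(-14) = 135 - 98 = 37
m × n = (-82, -144, 37)

(-82, -144, 37)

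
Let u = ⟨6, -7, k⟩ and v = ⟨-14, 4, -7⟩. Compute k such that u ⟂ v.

u · v = 6·(-14) + (-7)·4 + k·(-7) = -112 - 7k
Set equal to 0: -7k = 112, so k = -16.

-16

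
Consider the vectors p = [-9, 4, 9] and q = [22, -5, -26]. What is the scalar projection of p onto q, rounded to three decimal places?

-13.130

p · q = (-9)·22 + 4·(-5) + 9·(-26) = -198 - 20 - 234 = -452
|q| = √(484 + 25 + 676) = √1185 ≈ 34.4238
comp_q p = -452 / √1185 ≈ -13.130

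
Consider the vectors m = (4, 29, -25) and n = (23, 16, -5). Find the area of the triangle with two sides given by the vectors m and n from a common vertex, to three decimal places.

429.144

i: 29·(-5) - (-25)·16 = -145 - (-400) = 255
j: (-25)·23 - 4·(-5) = -575 - (-20) = -555
k: 4·16 - 29·23 = 64 - 667 = -603
m × n = (255, -555, -603)
|m × n| = √(255² + (-555)² + (-603)²) = √736659 ≈ 858.2884
area = ½ · 858.2884 ≈ 429.144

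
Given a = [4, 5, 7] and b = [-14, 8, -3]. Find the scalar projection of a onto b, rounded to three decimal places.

-2.256

a · b = 4·(-14) + 5·8 + 7·(-3) = -56 + 40 - 21 = -37
|b| = √(196 + 64 + 9) = √269 ≈ 16.4012
comp_b a = -37 / √269 ≈ -2.256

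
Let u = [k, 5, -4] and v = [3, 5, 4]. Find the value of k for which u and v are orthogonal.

-3

u · v = k·3 + 5·5 + (-4)·4 = 9 + 3k
Set equal to 0: 3k = -9, so k = -3.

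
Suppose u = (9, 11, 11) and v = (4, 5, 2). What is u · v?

u · v = 9·4 + 11·5 + 11·2 = 36 + 55 + 22 = 113

113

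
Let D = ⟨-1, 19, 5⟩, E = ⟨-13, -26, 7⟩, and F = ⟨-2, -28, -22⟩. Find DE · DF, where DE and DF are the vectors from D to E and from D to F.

2073

DE = E − D = (-12, -45, 2)
DF = F − D = (-1, -47, -27)
DE · DF = (-12)·(-1) + (-45)·(-47) + 2·(-27) = 12 + 2115 - 54 = 2073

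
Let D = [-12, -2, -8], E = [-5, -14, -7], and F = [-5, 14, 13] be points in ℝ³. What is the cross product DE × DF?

DE = (7, -12, 1)
DF = (7, 16, 21)
i: (-12)·21 - 1·16 = -252 - 16 = -268
j: 1·7 - 7·21 = 7 - 147 = -140
k: 7·16 - (-12)·7 = 112 - (-84) = 196
DE × DF = (-268, -140, 196)

(-268, -140, 196)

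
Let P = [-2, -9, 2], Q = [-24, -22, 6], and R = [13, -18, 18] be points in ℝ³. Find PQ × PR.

PQ = (-22, -13, 4)
PR = (15, -9, 16)
i: (-13)·16 - 4·(-9) = -208 - (-36) = -172
j: 4·15 - (-22)·16 = 60 - (-352) = 412
k: (-22)·(-9) - (-13)·15 = 198 - (-195) = 393
PQ × PR = (-172, 412, 393)

(-172, 412, 393)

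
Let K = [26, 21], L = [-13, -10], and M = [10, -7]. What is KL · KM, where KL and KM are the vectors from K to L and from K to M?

KL = L − K = (-39, -31)
KM = M − K = (-16, -28)
KL · KM = (-39)·(-16) + (-31)·(-28) = 624 + 868 = 1492

1492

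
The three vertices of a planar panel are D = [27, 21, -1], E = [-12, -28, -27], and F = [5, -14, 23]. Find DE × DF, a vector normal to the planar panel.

DE = (-39, -49, -26)
DF = (-22, -35, 24)
i: (-49)·24 - (-26)·(-35) = -1176 - 910 = -2086
j: (-26)·(-22) - (-39)·24 = 572 - (-936) = 1508
k: (-39)·(-35) - (-49)·(-22) = 1365 - 1078 = 287
DE × DF = (-2086, 1508, 287)

(-2086, 1508, 287)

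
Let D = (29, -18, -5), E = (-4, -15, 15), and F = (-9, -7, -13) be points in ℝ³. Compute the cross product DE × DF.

DE = (-33, 3, 20)
DF = (-38, 11, -8)
i: 3·(-8) - 20·11 = -24 - 220 = -244
j: 20·(-38) - (-33)·(-8) = -760 - 264 = -1024
k: (-33)·11 - 3·(-38) = -363 - (-114) = -249
DE × DF = (-244, -1024, -249)

(-244, -1024, -249)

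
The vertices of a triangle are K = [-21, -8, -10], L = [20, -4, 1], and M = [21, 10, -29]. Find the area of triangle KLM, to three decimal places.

KL = (41, 4, 11),  KM = (42, 18, -19)
i: 4·(-19) - 11·18 = -76 - 198 = -274
j: 11·42 - 41·(-19) = 462 - (-779) = 1241
k: 41·18 - 4·42 = 738 - 168 = 570
KL × KM = (-274, 1241, 570)
|KL × KM| = √1940057 ≈ 1392.8593
area = ½ · 1392.8593 ≈ 696.430

696.430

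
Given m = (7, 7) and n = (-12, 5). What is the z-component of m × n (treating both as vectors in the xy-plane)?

7·5 - 7·(-12) = 35 - (-84) = 119

119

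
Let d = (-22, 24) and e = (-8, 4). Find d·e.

272

d · e = (-22)·(-8) + 24·4 = 176 + 96 = 272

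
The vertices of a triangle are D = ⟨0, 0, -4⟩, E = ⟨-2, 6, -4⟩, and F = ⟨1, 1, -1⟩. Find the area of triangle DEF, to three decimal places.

10.296

DE = (-2, 6, 0),  DF = (1, 1, 3)
i: 6·3 - 0·1 = 18 - 0 = 18
j: 0·1 - (-2)·3 = 0 - (-6) = 6
k: (-2)·1 - 6·1 = -2 - 6 = -8
DE × DF = (18, 6, -8)
|DE × DF| = √424 ≈ 20.5913
area = ½ · 20.5913 ≈ 10.296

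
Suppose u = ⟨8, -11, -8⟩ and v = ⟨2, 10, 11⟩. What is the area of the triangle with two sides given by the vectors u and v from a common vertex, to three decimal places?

75.665

i: (-11)·11 - (-8)·10 = -121 - (-80) = -41
j: (-8)·2 - 8·11 = -16 - 88 = -104
k: 8·10 - (-11)·2 = 80 - (-22) = 102
u × v = (-41, -104, 102)
|u × v| = √((-41)² + (-104)² + 102²) = √22901 ≈ 151.3308
area = ½ · 151.3308 ≈ 75.665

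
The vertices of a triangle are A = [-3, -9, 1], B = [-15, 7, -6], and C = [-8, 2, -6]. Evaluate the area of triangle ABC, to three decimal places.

39.781

AB = (-12, 16, -7),  AC = (-5, 11, -7)
i: 16·(-7) - (-7)·11 = -112 - (-77) = -35
j: (-7)·(-5) - (-12)·(-7) = 35 - 84 = -49
k: (-12)·11 - 16·(-5) = -132 - (-80) = -52
AB × AC = (-35, -49, -52)
|AB × AC| = √6330 ≈ 79.5613
area = ½ · 79.5613 ≈ 39.781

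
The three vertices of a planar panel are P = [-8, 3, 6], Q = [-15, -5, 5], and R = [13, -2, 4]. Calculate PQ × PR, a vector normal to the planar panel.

PQ = (-7, -8, -1)
PR = (21, -5, -2)
i: (-8)·(-2) - (-1)·(-5) = 16 - 5 = 11
j: (-1)·21 - (-7)·(-2) = -21 - 14 = -35
k: (-7)·(-5) - (-8)·21 = 35 - (-168) = 203
PQ × PR = (11, -35, 203)

(11, -35, 203)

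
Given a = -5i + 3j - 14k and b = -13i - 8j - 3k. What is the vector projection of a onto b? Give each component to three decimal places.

a · b = (-5)·(-13) + 3·(-8) + (-14)·(-3) = 65 - 24 + 42 = 83
|b|² = 169 + 64 + 9 = 242
proj_b a = (83/242) · (-13, -8, -3) ≈ (-4.459, -2.744, -1.029)

(-4.459, -2.744, -1.029)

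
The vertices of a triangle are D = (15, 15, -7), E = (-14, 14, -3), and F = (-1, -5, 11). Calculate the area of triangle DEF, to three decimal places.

DE = (-29, -1, 4),  DF = (-16, -20, 18)
i: (-1)·18 - 4·(-20) = -18 - (-80) = 62
j: 4·(-16) - (-29)·18 = -64 - (-522) = 458
k: (-29)·(-20) - (-1)·(-16) = 580 - 16 = 564
DE × DF = (62, 458, 564)
|DE × DF| = √531704 ≈ 729.1804
area = ½ · 729.1804 ≈ 364.590

364.590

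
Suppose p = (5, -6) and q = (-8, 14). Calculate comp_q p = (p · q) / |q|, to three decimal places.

-7.690

p · q = 5·(-8) + (-6)·14 = -40 - 84 = -124
|q| = √(64 + 196) = √260 ≈ 16.1245
comp_q p = -124 / √260 ≈ -7.690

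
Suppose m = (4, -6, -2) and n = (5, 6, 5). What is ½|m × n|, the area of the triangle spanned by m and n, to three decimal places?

i: (-6)·5 - (-2)·6 = -30 - (-12) = -18
j: (-2)·5 - 4·5 = -10 - 20 = -30
k: 4·6 - (-6)·5 = 24 - (-30) = 54
m × n = (-18, -30, 54)
|m × n| = √((-18)² + (-30)² + 54²) = √4140 ≈ 64.3428
area = ½ · 64.3428 ≈ 32.171

32.171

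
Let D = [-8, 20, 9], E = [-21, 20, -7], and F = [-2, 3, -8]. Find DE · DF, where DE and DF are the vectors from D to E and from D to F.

DE = E − D = (-13, 0, -16)
DF = F − D = (6, -17, -17)
DE · DF = (-13)·6 + 0·(-17) + (-16)·(-17) = -78 + 0 + 272 = 194

194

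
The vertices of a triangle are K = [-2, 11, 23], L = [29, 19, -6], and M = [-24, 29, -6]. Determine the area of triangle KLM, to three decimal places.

KL = (31, 8, -29),  KM = (-22, 18, -29)
i: 8·(-29) - (-29)·18 = -232 - (-522) = 290
j: (-29)·(-22) - 31·(-29) = 638 - (-899) = 1537
k: 31·18 - 8·(-22) = 558 - (-176) = 734
KL × KM = (290, 1537, 734)
|KL × KM| = √2985225 ≈ 1727.7804
area = ½ · 1727.7804 ≈ 863.890

863.890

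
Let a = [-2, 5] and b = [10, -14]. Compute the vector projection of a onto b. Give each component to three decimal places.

(-3.041, 4.257)

a · b = (-2)·10 + 5·(-14) = -20 - 70 = -90
|b|² = 100 + 196 = 296
proj_b a = (-90/296) · (10, -14) ≈ (-3.041, 4.257)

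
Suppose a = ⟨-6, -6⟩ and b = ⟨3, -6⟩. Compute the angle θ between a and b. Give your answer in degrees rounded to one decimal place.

a · b = (-6)·3 + (-6)·(-6) = -18 + 36 = 18
|a|² = 36 + 36 = 72,  |a| = √72 ≈ 8.485281
|b|² = 9 + 36 = 45,  |b| = √45 ≈ 6.708204
cos θ = 18 / (8.485281 · 6.708204) ≈ 0.31623
θ = arccos(0.31623) ≈ 71.6°

71.6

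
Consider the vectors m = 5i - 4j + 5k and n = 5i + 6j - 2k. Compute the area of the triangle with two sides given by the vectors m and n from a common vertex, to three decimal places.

32.438

i: (-4)·(-2) - 5·6 = 8 - 30 = -22
j: 5·5 - 5·(-2) = 25 - (-10) = 35
k: 5·6 - (-4)·5 = 30 - (-20) = 50
m × n = (-22, 35, 50)
|m × n| = √((-22)² + 35² + 50²) = √4209 ≈ 64.8768
area = ½ · 64.8768 ≈ 32.438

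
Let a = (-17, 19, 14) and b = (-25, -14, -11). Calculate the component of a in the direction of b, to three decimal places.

a · b = (-17)·(-25) + 19·(-14) + 14·(-11) = 425 - 266 - 154 = 5
|b| = √(625 + 196 + 121) = √942 ≈ 30.6920
comp_b a = 5 / √942 ≈ 0.163

0.163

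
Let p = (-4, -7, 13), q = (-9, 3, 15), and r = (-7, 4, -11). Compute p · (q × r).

q × r:
i: 3·(-11) - 15·4 = -33 - 60 = -93
j: 15·(-7) - (-9)·(-11) = -105 - 99 = -204
k: (-9)·4 - 3·(-7) = -36 - (-21) = -15
q × r = (-93, -204, -15)
p · (q × r) = (-4)·(-93) + (-7)·(-204) + 13·(-15) = 372 + 1428 - 195 = 1605

1605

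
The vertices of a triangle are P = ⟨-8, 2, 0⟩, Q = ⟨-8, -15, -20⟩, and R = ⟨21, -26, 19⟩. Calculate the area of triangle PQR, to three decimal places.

582.910

PQ = (0, -17, -20),  PR = (29, -28, 19)
i: (-17)·19 - (-20)·(-28) = -323 - 560 = -883
j: (-20)·29 - 0·19 = -580 - 0 = -580
k: 0·(-28) - (-17)·29 = 0 - (-493) = 493
PQ × PR = (-883, -580, 493)
|PQ × PR| = √1359138 ≈ 1165.8207
area = ½ · 1165.8207 ≈ 582.910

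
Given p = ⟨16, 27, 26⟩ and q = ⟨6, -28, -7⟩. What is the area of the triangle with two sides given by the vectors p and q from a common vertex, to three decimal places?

428.499

i: 27·(-7) - 26·(-28) = -189 - (-728) = 539
j: 26·6 - 16·(-7) = 156 - (-112) = 268
k: 16·(-28) - 27·6 = -448 - 162 = -610
p × q = (539, 268, -610)
|p × q| = √(539² + 268² + (-610)²) = √734445 ≈ 856.9977
area = ½ · 856.9977 ≈ 428.499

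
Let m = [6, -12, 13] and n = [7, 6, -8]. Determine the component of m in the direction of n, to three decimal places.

m · n = 6·7 + (-12)·6 + 13·(-8) = 42 - 72 - 104 = -134
|n| = √(49 + 36 + 64) = √149 ≈ 12.2066
comp_n m = -134 / √149 ≈ -10.978

-10.978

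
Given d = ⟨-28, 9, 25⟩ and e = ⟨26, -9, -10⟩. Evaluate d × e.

(135, 370, 18)

i: 9·(-10) - 25·(-9) = -90 - (-225) = 135
j: 25·26 - (-28)·(-10) = 650 - 280 = 370
k: (-28)·(-9) - 9·26 = 252 - 234 = 18
d × e = (135, 370, 18)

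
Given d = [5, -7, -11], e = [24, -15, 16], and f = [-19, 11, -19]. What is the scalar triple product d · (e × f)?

e × f:
i: (-15)·(-19) - 16·11 = 285 - 176 = 109
j: 16·(-19) - 24·(-19) = -304 - (-456) = 152
k: 24·11 - (-15)·(-19) = 264 - 285 = -21
e × f = (109, 152, -21)
d · (e × f) = 5·109 + (-7)·152 + (-11)·(-21) = 545 - 1064 + 231 = -288

-288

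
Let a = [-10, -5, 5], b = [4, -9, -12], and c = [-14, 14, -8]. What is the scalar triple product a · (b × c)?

b × c:
i: (-9)·(-8) - (-12)·14 = 72 - (-168) = 240
j: (-12)·(-14) - 4·(-8) = 168 - (-32) = 200
k: 4·14 - (-9)·(-14) = 56 - 126 = -70
b × c = (240, 200, -70)
a · (b × c) = (-10)·240 + (-5)·200 + 5·(-70) = -2400 - 1000 - 350 = -3750

-3750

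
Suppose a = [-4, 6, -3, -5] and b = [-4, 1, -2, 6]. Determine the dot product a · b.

-2

a · b = (-4)·(-4) + 6·1 + (-3)·(-2) + (-5)·6 = 16 + 6 + 6 - 30 = -2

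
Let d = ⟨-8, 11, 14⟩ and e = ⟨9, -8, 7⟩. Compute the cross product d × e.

(189, 182, -35)

i: 11·7 - 14·(-8) = 77 - (-112) = 189
j: 14·9 - (-8)·7 = 126 - (-56) = 182
k: (-8)·(-8) - 11·9 = 64 - 99 = -35
d × e = (189, 182, -35)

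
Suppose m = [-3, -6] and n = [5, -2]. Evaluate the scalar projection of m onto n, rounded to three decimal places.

m · n = (-3)·5 + (-6)·(-2) = -15 + 12 = -3
|n| = √(25 + 4) = √29 ≈ 5.3852
comp_n m = -3 / √29 ≈ -0.557

-0.557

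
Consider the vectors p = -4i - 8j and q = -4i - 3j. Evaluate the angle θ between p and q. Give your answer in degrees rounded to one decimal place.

26.6

p · q = (-4)·(-4) + (-8)·(-3) = 16 + 24 = 40
|p|² = 16 + 64 = 80,  |p| = √80 ≈ 8.944272
|q|² = 16 + 9 = 25,  |q| = √25 ≈ 5.000000
cos θ = 40 / (8.944272 · 5.000000) ≈ 0.89443
θ = arccos(0.89443) ≈ 26.6°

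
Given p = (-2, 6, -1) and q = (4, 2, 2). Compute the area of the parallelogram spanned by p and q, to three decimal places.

31.305

i: 6·2 - (-1)·2 = 12 - (-2) = 14
j: (-1)·4 - (-2)·2 = -4 - (-4) = 0
k: (-2)·2 - 6·4 = -4 - 24 = -28
p × q = (14, 0, -28)
|p × q| = √(14² + 0² + (-28)²) = √980 ≈ 31.3050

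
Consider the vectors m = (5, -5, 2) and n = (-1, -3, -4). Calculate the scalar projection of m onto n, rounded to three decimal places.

m · n = 5·(-1) + (-5)·(-3) + 2·(-4) = -5 + 15 - 8 = 2
|n| = √(1 + 9 + 16) = √26 ≈ 5.0990
comp_n m = 2 / √26 ≈ 0.392

0.392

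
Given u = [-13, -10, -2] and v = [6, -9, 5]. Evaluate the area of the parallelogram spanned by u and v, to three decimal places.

i: (-10)·5 - (-2)·(-9) = -50 - 18 = -68
j: (-2)·6 - (-13)·5 = -12 - (-65) = 53
k: (-13)·(-9) - (-10)·6 = 117 - (-60) = 177
u × v = (-68, 53, 177)
|u × v| = √((-68)² + 53² + 177²) = √38762 ≈ 196.8807

196.881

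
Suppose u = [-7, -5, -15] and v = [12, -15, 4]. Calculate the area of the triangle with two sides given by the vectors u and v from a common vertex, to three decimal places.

166.098

i: (-5)·4 - (-15)·(-15) = -20 - 225 = -245
j: (-15)·12 - (-7)·4 = -180 - (-28) = -152
k: (-7)·(-15) - (-5)·12 = 105 - (-60) = 165
u × v = (-245, -152, 165)
|u × v| = √((-245)² + (-152)² + 165²) = √110354 ≈ 332.1957
area = ½ · 332.1957 ≈ 166.098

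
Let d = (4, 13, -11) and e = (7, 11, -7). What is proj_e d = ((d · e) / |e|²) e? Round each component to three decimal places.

d · e = 4·7 + 13·11 + (-11)·(-7) = 28 + 143 + 77 = 248
|e|² = 49 + 121 + 49 = 219
proj_e d = (248/219) · (7, 11, -7) ≈ (7.927, 12.457, -7.927)

(7.927, 12.457, -7.927)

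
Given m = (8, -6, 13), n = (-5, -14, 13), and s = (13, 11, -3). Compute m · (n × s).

-81

n × s:
i: (-14)·(-3) - 13·11 = 42 - 143 = -101
j: 13·13 - (-5)·(-3) = 169 - 15 = 154
k: (-5)·11 - (-14)·13 = -55 - (-182) = 127
n × s = (-101, 154, 127)
m · (n × s) = 8·(-101) + (-6)·154 + 13·127 = -808 - 924 + 1651 = -81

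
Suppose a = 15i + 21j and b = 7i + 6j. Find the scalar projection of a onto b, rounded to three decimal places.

a · b = 15·7 + 21·6 = 105 + 126 = 231
|b| = √(49 + 36) = √85 ≈ 9.2195
comp_b a = 231 / √85 ≈ 25.055

25.055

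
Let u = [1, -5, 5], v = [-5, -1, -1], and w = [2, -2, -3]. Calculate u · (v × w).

v × w:
i: (-1)·(-3) - (-1)·(-2) = 3 - 2 = 1
j: (-1)·2 - (-5)·(-3) = -2 - 15 = -17
k: (-5)·(-2) - (-1)·2 = 10 - (-2) = 12
v × w = (1, -17, 12)
u · (v × w) = 1·1 + (-5)·(-17) + 5·12 = 1 + 85 + 60 = 146

146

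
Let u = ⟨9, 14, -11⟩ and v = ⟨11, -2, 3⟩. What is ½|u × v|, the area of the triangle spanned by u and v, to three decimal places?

i: 14·3 - (-11)·(-2) = 42 - 22 = 20
j: (-11)·11 - 9·3 = -121 - 27 = -148
k: 9·(-2) - 14·11 = -18 - 154 = -172
u × v = (20, -148, -172)
|u × v| = √(20² + (-148)² + (-172)²) = √51888 ≈ 227.7894
area = ½ · 227.7894 ≈ 113.895

113.895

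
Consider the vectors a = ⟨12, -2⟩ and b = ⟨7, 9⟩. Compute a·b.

a · b = 12·7 + (-2)·9 = 84 - 18 = 66

66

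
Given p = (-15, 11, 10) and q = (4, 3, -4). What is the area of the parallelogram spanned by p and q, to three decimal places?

117.461

i: 11·(-4) - 10·3 = -44 - 30 = -74
j: 10·4 - (-15)·(-4) = 40 - 60 = -20
k: (-15)·3 - 11·4 = -45 - 44 = -89
p × q = (-74, -20, -89)
|p × q| = √((-74)² + (-20)² + (-89)²) = √13797 ≈ 117.4606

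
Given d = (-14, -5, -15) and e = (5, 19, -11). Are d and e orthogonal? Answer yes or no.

d · e = (-14)·5 + (-5)·19 + (-15)·(-11) = -70 - 95 + 165 = 0
Zero, so the vectors are orthogonal.

yes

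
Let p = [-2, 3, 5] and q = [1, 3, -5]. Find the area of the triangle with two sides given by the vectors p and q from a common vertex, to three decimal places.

15.859

i: 3·(-5) - 5·3 = -15 - 15 = -30
j: 5·1 - (-2)·(-5) = 5 - 10 = -5
k: (-2)·3 - 3·1 = -6 - 3 = -9
p × q = (-30, -5, -9)
|p × q| = √((-30)² + (-5)² + (-9)²) = √1006 ≈ 31.7175
area = ½ · 31.7175 ≈ 15.859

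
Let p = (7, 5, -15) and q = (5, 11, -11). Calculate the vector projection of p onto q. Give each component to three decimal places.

p · q = 7·5 + 5·11 + (-15)·(-11) = 35 + 55 + 165 = 255
|q|² = 25 + 121 + 121 = 267
proj_q p = (255/267) · (5, 11, -11) ≈ (4.775, 10.506, -10.506)

(4.775, 10.506, -10.506)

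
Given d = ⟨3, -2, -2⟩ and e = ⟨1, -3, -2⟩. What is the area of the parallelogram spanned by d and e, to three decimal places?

8.307

i: (-2)·(-2) - (-2)·(-3) = 4 - 6 = -2
j: (-2)·1 - 3·(-2) = -2 - (-6) = 4
k: 3·(-3) - (-2)·1 = -9 - (-2) = -7
d × e = (-2, 4, -7)
|d × e| = √((-2)² + 4² + (-7)²) = √69 ≈ 8.3066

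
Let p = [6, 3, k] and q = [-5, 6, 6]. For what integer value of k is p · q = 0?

p · q = 6·(-5) + 3·6 + k·6 = -12 + 6k
Set equal to 0: 6k = 12, so k = 2.

2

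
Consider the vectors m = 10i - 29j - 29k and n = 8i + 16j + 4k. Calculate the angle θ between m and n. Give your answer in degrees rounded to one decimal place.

m · n = 10·8 + (-29)·16 + (-29)·4 = 80 - 464 - 116 = -500
|m|² = 100 + 841 + 841 = 1782,  |m| = √1782 ≈ 42.213742
|n|² = 64 + 256 + 16 = 336,  |n| = √336 ≈ 18.330303
cos θ = -500 / (42.213742 · 18.330303) ≈ -0.64617
θ = arccos(-0.64617) ≈ 130.3°

130.3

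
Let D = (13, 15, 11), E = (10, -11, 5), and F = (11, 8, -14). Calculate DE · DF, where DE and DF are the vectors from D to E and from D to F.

338

DE = E − D = (-3, -26, -6)
DF = F − D = (-2, -7, -25)
DE · DF = (-3)·(-2) + (-26)·(-7) + (-6)·(-25) = 6 + 182 + 150 = 338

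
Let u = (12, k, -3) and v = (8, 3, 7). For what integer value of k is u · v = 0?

-25

u · v = 12·8 + k·3 + (-3)·7 = 75 + 3k
Set equal to 0: 3k = -75, so k = -25.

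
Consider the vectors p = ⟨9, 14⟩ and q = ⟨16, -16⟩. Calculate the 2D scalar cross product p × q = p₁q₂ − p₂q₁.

-368

9·(-16) - 14·16 = -144 - 224 = -368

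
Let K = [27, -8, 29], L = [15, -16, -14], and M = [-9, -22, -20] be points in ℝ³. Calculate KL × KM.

KL = (-12, -8, -43)
KM = (-36, -14, -49)
i: (-8)·(-49) - (-43)·(-14) = 392 - 602 = -210
j: (-43)·(-36) - (-12)·(-49) = 1548 - 588 = 960
k: (-12)·(-14) - (-8)·(-36) = 168 - 288 = -120
KL × KM = (-210, 960, -120)

(-210, 960, -120)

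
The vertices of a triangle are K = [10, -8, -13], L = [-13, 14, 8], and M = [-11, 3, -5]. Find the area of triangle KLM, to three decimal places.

KL = (-23, 22, 21),  KM = (-21, 11, 8)
i: 22·8 - 21·11 = 176 - 231 = -55
j: 21·(-21) - (-23)·8 = -441 - (-184) = -257
k: (-23)·11 - 22·(-21) = -253 - (-462) = 209
KL × KM = (-55, -257, 209)
|KL × KM| = √112755 ≈ 335.7901
area = ½ · 335.7901 ≈ 167.895

167.895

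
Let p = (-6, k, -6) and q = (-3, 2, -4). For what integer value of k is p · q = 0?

p · q = (-6)·(-3) + k·2 + (-6)·(-4) = 42 + 2k
Set equal to 0: 2k = -42, so k = -21.

-21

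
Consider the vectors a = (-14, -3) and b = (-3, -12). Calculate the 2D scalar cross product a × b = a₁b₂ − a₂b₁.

159

(-14)·(-12) - (-3)·(-3) = 168 - 9 = 159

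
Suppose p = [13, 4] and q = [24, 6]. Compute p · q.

p · q = 13·24 + 4·6 = 312 + 24 = 336

336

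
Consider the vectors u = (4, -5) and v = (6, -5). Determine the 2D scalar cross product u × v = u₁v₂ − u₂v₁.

10

4·(-5) - (-5)·6 = -20 - (-30) = 10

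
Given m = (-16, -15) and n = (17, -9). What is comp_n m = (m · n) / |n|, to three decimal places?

-7.122

m · n = (-16)·17 + (-15)·(-9) = -272 + 135 = -137
|n| = √(289 + 81) = √370 ≈ 19.2354
comp_n m = -137 / √370 ≈ -7.122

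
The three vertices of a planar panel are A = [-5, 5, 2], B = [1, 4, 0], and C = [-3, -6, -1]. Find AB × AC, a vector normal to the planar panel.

AB = (6, -1, -2)
AC = (2, -11, -3)
i: (-1)·(-3) - (-2)·(-11) = 3 - 22 = -19
j: (-2)·2 - 6·(-3) = -4 - (-18) = 14
k: 6·(-11) - (-1)·2 = -66 - (-2) = -64
AB × AC = (-19, 14, -64)

(-19, 14, -64)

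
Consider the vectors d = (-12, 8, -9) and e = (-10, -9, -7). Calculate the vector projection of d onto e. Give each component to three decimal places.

(-4.826, -4.343, -3.378)

d · e = (-12)·(-10) + 8·(-9) + (-9)·(-7) = 120 - 72 + 63 = 111
|e|² = 100 + 81 + 49 = 230
proj_e d = (111/230) · (-10, -9, -7) ≈ (-4.826, -4.343, -3.378)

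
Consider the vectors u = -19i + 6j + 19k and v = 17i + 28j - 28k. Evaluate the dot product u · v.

u · v = (-19)·17 + 6·28 + 19·(-28) = -323 + 168 - 532 = -687

-687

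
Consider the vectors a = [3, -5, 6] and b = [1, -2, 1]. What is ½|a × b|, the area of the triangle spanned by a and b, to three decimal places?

3.841

i: (-5)·1 - 6·(-2) = -5 - (-12) = 7
j: 6·1 - 3·1 = 6 - 3 = 3
k: 3·(-2) - (-5)·1 = -6 - (-5) = -1
a × b = (7, 3, -1)
|a × b| = √(7² + 3² + (-1)²) = √59 ≈ 7.6811
area = ½ · 7.6811 ≈ 3.841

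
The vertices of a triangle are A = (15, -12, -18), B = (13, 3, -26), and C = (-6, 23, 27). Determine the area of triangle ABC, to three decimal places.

AB = (-2, 15, -8),  AC = (-21, 35, 45)
i: 15·45 - (-8)·35 = 675 - (-280) = 955
j: (-8)·(-21) - (-2)·45 = 168 - (-90) = 258
k: (-2)·35 - 15·(-21) = -70 - (-315) = 245
AB × AC = (955, 258, 245)
|AB × AC| = √1038614 ≈ 1019.1241
area = ½ · 1019.1241 ≈ 509.562

509.562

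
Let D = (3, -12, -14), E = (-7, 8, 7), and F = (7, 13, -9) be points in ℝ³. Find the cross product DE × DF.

(-425, 134, -330)

DE = (-10, 20, 21)
DF = (4, 25, 5)
i: 20·5 - 21·25 = 100 - 525 = -425
j: 21·4 - (-10)·5 = 84 - (-50) = 134
k: (-10)·25 - 20·4 = -250 - 80 = -330
DE × DF = (-425, 134, -330)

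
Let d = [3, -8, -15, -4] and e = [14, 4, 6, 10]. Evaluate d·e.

d · e = 3·14 + (-8)·4 + (-15)·6 + (-4)·10 = 42 - 32 - 90 - 40 = -120

-120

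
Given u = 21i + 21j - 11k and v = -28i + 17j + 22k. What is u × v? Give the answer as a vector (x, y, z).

(649, -154, 945)

i: 21·22 - (-11)·17 = 462 - (-187) = 649
j: (-11)·(-28) - 21·22 = 308 - 462 = -154
k: 21·17 - 21·(-28) = 357 - (-588) = 945
u × v = (649, -154, 945)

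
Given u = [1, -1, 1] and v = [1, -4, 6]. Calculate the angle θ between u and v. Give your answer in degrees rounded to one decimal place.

29.3

u · v = 1·1 + (-1)·(-4) + 1·6 = 1 + 4 + 6 = 11
|u|² = 1 + 1 + 1 = 3,  |u| = √3 ≈ 1.732051
|v|² = 1 + 16 + 36 = 53,  |v| = √53 ≈ 7.280110
cos θ = 11 / (1.732051 · 7.280110) ≈ 0.87236
θ = arccos(0.87236) ≈ 29.3°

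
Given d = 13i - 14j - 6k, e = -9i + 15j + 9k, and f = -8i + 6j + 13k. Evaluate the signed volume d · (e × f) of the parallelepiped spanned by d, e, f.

e × f:
i: 15·13 - 9·6 = 195 - 54 = 141
j: 9·(-8) - (-9)·13 = -72 - (-117) = 45
k: (-9)·6 - 15·(-8) = -54 - (-120) = 66
e × f = (141, 45, 66)
d · (e × f) = 13·141 + (-14)·45 + (-6)·66 = 1833 - 630 - 396 = 807

807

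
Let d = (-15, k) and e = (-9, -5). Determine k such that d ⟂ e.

27

d · e = (-15)·(-9) + k·(-5) = 135 - 5k
Set equal to 0: -5k = -135, so k = 27.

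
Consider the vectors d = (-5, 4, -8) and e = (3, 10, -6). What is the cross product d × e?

i: 4·(-6) - (-8)·10 = -24 - (-80) = 56
j: (-8)·3 - (-5)·(-6) = -24 - 30 = -54
k: (-5)·10 - 4·3 = -50 - 12 = -62
d × e = (56, -54, -62)

(56, -54, -62)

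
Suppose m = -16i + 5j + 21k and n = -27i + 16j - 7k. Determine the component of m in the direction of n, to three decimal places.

m · n = (-16)·(-27) + 5·16 + 21·(-7) = 432 + 80 - 147 = 365
|n| = √(729 + 256 + 49) = √1034 ≈ 32.1559
comp_n m = 365 / √1034 ≈ 11.351

11.351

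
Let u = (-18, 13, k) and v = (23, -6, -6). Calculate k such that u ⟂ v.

-82

u · v = (-18)·23 + 13·(-6) + k·(-6) = -492 - 6k
Set equal to 0: -6k = 492, so k = -82.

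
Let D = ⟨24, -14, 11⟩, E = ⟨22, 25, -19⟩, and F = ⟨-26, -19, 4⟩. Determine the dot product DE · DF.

115

DE = E − D = (-2, 39, -30)
DF = F − D = (-50, -5, -7)
DE · DF = (-2)·(-50) + 39·(-5) + (-30)·(-7) = 100 - 195 + 210 = 115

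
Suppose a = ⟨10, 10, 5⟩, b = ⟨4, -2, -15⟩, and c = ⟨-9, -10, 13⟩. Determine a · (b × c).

b × c:
i: (-2)·13 - (-15)·(-10) = -26 - 150 = -176
j: (-15)·(-9) - 4·13 = 135 - 52 = 83
k: 4·(-10) - (-2)·(-9) = -40 - 18 = -58
b × c = (-176, 83, -58)
a · (b × c) = 10·(-176) + 10·83 + 5·(-58) = -1760 + 830 - 290 = -1220

-1220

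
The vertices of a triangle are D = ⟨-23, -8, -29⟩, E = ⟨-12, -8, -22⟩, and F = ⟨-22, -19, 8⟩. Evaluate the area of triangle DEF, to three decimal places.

DE = (11, 0, 7),  DF = (1, -11, 37)
i: 0·37 - 7·(-11) = 0 - (-77) = 77
j: 7·1 - 11·37 = 7 - 407 = -400
k: 11·(-11) - 0·1 = -121 - 0 = -121
DE × DF = (77, -400, -121)
|DE × DF| = √180570 ≈ 424.9353
area = ½ · 424.9353 ≈ 212.468

212.468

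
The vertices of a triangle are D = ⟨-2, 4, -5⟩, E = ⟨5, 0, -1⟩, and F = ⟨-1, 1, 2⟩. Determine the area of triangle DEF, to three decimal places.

DE = (7, -4, 4),  DF = (1, -3, 7)
i: (-4)·7 - 4·(-3) = -28 - (-12) = -16
j: 4·1 - 7·7 = 4 - 49 = -45
k: 7·(-3) - (-4)·1 = -21 - (-4) = -17
DE × DF = (-16, -45, -17)
|DE × DF| = √2570 ≈ 50.6952
area = ½ · 50.6952 ≈ 25.348

25.348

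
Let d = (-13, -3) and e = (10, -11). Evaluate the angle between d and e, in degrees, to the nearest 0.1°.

d · e = (-13)·10 + (-3)·(-11) = -130 + 33 = -97
|d|² = 169 + 9 = 178,  |d| = √178 ≈ 13.341664
|e|² = 100 + 121 = 221,  |e| = √221 ≈ 14.866069
cos θ = -97 / (13.341664 · 14.866069) ≈ -0.48906
θ = arccos(-0.48906) ≈ 119.3°

119.3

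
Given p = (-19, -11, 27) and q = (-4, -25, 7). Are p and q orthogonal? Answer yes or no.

no

p · q = (-19)·(-4) + (-11)·(-25) + 27·7 = 76 + 275 + 189 = 540
Nonzero, so the vectors are not orthogonal.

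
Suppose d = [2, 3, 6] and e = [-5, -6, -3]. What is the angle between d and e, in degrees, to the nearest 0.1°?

d · e = 2·(-5) + 3·(-6) + 6·(-3) = -10 - 18 - 18 = -46
|d|² = 4 + 9 + 36 = 49,  |d| = √49 ≈ 7.000000
|e|² = 25 + 36 + 9 = 70,  |e| = √70 ≈ 8.366600
cos θ = -46 / (7.000000 · 8.366600) ≈ -0.78544
θ = arccos(-0.78544) ≈ 141.8°

141.8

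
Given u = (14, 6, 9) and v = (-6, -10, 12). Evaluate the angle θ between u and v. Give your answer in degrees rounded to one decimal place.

97.0

u · v = 14·(-6) + 6·(-10) + 9·12 = -84 - 60 + 108 = -36
|u|² = 196 + 36 + 81 = 313,  |u| = √313 ≈ 17.691806
|v|² = 36 + 100 + 144 = 280,  |v| = √280 ≈ 16.733201
cos θ = -36 / (17.691806 · 16.733201) ≈ -0.12160
θ = arccos(-0.12160) ≈ 97.0°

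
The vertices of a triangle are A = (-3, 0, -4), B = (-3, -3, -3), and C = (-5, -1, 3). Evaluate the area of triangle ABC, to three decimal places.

AB = (0, -3, 1),  AC = (-2, -1, 7)
i: (-3)·7 - 1·(-1) = -21 - (-1) = -20
j: 1·(-2) - 0·7 = -2 - 0 = -2
k: 0·(-1) - (-3)·(-2) = 0 - 6 = -6
AB × AC = (-20, -2, -6)
|AB × AC| = √440 ≈ 20.9762
area = ½ · 20.9762 ≈ 10.488

10.488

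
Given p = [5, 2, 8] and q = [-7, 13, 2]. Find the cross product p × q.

i: 2·2 - 8·13 = 4 - 104 = -100
j: 8·(-7) - 5·2 = -56 - 10 = -66
k: 5·13 - 2·(-7) = 65 - (-14) = 79
p × q = (-100, -66, 79)

(-100, -66, 79)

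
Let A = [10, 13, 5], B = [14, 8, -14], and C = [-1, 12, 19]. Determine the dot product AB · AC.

AB = B − A = (4, -5, -19)
AC = C − A = (-11, -1, 14)
AB · AC = 4·(-11) + (-5)·(-1) + (-19)·14 = -44 + 5 - 266 = -305

-305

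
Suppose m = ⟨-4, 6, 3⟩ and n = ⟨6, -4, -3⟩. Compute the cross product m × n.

i: 6·(-3) - 3·(-4) = -18 - (-12) = -6
j: 3·6 - (-4)·(-3) = 18 - 12 = 6
k: (-4)·(-4) - 6·6 = 16 - 36 = -20
m × n = (-6, 6, -20)

(-6, 6, -20)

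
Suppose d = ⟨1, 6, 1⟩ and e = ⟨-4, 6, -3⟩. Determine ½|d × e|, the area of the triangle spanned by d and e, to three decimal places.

i: 6·(-3) - 1·6 = -18 - 6 = -24
j: 1·(-4) - 1·(-3) = -4 - (-3) = -1
k: 1·6 - 6·(-4) = 6 - (-24) = 30
d × e = (-24, -1, 30)
|d × e| = √((-24)² + (-1)² + 30²) = √1477 ≈ 38.4318
area = ½ · 38.4318 ≈ 19.216

19.216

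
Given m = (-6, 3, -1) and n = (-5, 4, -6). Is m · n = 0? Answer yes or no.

m · n = (-6)·(-5) + 3·4 + (-1)·(-6) = 30 + 12 + 6 = 48
Nonzero, so the vectors are not orthogonal.

no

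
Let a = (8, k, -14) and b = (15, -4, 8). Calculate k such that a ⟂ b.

2

a · b = 8·15 + k·(-4) + (-14)·8 = 8 - 4k
Set equal to 0: -4k = -8, so k = 2.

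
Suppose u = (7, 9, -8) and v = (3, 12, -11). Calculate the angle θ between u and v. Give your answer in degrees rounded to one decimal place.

u · v = 7·3 + 9·12 + (-8)·(-11) = 21 + 108 + 88 = 217
|u|² = 49 + 81 + 64 = 194,  |u| = √194 ≈ 13.928388
|v|² = 9 + 144 + 121 = 274,  |v| = √274 ≈ 16.552945
cos θ = 217 / (13.928388 · 16.552945) ≈ 0.94120
θ = arccos(0.94120) ≈ 19.7°

19.7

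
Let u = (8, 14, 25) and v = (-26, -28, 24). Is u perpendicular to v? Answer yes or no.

yes

u · v = 8·(-26) + 14·(-28) + 25·24 = -208 - 392 + 600 = 0
Zero, so the vectors are orthogonal.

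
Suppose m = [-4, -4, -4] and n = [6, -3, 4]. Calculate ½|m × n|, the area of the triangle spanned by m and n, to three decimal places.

i: (-4)·4 - (-4)·(-3) = -16 - 12 = -28
j: (-4)·6 - (-4)·4 = -24 - (-16) = -8
k: (-4)·(-3) - (-4)·6 = 12 - (-24) = 36
m × n = (-28, -8, 36)
|m × n| = √((-28)² + (-8)² + 36²) = √2144 ≈ 46.3033
area = ½ · 46.3033 ≈ 23.152

23.152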